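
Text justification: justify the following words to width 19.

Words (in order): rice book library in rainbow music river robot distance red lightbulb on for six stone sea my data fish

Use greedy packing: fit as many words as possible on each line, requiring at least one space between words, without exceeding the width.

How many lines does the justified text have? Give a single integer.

Line 1: ['rice', 'book', 'library'] (min_width=17, slack=2)
Line 2: ['in', 'rainbow', 'music'] (min_width=16, slack=3)
Line 3: ['river', 'robot'] (min_width=11, slack=8)
Line 4: ['distance', 'red'] (min_width=12, slack=7)
Line 5: ['lightbulb', 'on', 'for'] (min_width=16, slack=3)
Line 6: ['six', 'stone', 'sea', 'my'] (min_width=16, slack=3)
Line 7: ['data', 'fish'] (min_width=9, slack=10)
Total lines: 7

Answer: 7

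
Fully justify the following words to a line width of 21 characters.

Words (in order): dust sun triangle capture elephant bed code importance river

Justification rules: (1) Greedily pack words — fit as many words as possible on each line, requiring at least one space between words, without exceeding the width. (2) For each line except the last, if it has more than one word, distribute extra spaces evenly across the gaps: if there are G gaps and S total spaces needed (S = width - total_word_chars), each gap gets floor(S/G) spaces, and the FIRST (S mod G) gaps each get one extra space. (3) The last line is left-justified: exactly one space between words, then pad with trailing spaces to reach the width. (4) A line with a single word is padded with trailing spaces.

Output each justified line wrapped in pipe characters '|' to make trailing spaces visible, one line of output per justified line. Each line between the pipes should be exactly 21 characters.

Line 1: ['dust', 'sun', 'triangle'] (min_width=17, slack=4)
Line 2: ['capture', 'elephant', 'bed'] (min_width=20, slack=1)
Line 3: ['code', 'importance', 'river'] (min_width=21, slack=0)

Answer: |dust   sun   triangle|
|capture  elephant bed|
|code importance river|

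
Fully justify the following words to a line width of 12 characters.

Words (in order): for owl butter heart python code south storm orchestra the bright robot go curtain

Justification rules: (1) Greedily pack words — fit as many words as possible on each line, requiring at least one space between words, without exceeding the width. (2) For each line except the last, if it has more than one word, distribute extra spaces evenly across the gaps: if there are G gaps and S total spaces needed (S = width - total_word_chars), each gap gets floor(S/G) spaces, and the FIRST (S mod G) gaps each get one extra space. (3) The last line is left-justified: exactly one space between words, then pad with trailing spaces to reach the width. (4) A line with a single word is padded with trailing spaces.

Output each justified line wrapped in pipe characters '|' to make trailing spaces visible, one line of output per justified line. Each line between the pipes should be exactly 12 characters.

Line 1: ['for', 'owl'] (min_width=7, slack=5)
Line 2: ['butter', 'heart'] (min_width=12, slack=0)
Line 3: ['python', 'code'] (min_width=11, slack=1)
Line 4: ['south', 'storm'] (min_width=11, slack=1)
Line 5: ['orchestra'] (min_width=9, slack=3)
Line 6: ['the', 'bright'] (min_width=10, slack=2)
Line 7: ['robot', 'go'] (min_width=8, slack=4)
Line 8: ['curtain'] (min_width=7, slack=5)

Answer: |for      owl|
|butter heart|
|python  code|
|south  storm|
|orchestra   |
|the   bright|
|robot     go|
|curtain     |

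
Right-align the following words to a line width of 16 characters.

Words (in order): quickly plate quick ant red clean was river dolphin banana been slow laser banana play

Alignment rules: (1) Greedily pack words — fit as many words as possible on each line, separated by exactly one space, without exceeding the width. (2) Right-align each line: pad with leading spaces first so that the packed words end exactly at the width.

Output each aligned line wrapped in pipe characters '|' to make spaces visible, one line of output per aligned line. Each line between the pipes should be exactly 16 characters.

Answer: |   quickly plate|
|   quick ant red|
| clean was river|
|  dolphin banana|
| been slow laser|
|     banana play|

Derivation:
Line 1: ['quickly', 'plate'] (min_width=13, slack=3)
Line 2: ['quick', 'ant', 'red'] (min_width=13, slack=3)
Line 3: ['clean', 'was', 'river'] (min_width=15, slack=1)
Line 4: ['dolphin', 'banana'] (min_width=14, slack=2)
Line 5: ['been', 'slow', 'laser'] (min_width=15, slack=1)
Line 6: ['banana', 'play'] (min_width=11, slack=5)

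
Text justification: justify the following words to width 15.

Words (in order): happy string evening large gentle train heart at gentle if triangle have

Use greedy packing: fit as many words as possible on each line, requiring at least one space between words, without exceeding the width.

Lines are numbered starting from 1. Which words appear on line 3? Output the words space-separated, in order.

Answer: gentle train

Derivation:
Line 1: ['happy', 'string'] (min_width=12, slack=3)
Line 2: ['evening', 'large'] (min_width=13, slack=2)
Line 3: ['gentle', 'train'] (min_width=12, slack=3)
Line 4: ['heart', 'at', 'gentle'] (min_width=15, slack=0)
Line 5: ['if', 'triangle'] (min_width=11, slack=4)
Line 6: ['have'] (min_width=4, slack=11)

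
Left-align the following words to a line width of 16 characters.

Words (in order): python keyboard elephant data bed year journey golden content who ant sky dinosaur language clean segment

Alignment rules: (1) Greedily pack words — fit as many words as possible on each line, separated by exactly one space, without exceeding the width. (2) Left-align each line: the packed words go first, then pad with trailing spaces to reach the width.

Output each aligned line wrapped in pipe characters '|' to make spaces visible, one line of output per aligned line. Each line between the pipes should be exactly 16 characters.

Answer: |python keyboard |
|elephant data   |
|bed year journey|
|golden content  |
|who ant sky     |
|dinosaur        |
|language clean  |
|segment         |

Derivation:
Line 1: ['python', 'keyboard'] (min_width=15, slack=1)
Line 2: ['elephant', 'data'] (min_width=13, slack=3)
Line 3: ['bed', 'year', 'journey'] (min_width=16, slack=0)
Line 4: ['golden', 'content'] (min_width=14, slack=2)
Line 5: ['who', 'ant', 'sky'] (min_width=11, slack=5)
Line 6: ['dinosaur'] (min_width=8, slack=8)
Line 7: ['language', 'clean'] (min_width=14, slack=2)
Line 8: ['segment'] (min_width=7, slack=9)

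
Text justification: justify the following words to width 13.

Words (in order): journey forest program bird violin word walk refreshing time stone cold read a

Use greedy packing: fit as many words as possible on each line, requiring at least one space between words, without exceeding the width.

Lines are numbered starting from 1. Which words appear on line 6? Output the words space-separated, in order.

Line 1: ['journey'] (min_width=7, slack=6)
Line 2: ['forest'] (min_width=6, slack=7)
Line 3: ['program', 'bird'] (min_width=12, slack=1)
Line 4: ['violin', 'word'] (min_width=11, slack=2)
Line 5: ['walk'] (min_width=4, slack=9)
Line 6: ['refreshing'] (min_width=10, slack=3)
Line 7: ['time', 'stone'] (min_width=10, slack=3)
Line 8: ['cold', 'read', 'a'] (min_width=11, slack=2)

Answer: refreshing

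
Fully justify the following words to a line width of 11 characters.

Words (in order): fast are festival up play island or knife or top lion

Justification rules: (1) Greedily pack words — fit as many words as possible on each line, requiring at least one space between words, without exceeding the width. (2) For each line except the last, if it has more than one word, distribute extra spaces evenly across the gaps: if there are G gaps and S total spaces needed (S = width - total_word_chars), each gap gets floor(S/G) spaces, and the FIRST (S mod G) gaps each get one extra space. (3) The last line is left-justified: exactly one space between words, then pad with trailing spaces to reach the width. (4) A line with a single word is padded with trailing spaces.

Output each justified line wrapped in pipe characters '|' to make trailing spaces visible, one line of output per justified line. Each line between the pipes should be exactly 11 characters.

Answer: |fast    are|
|festival up|
|play island|
|or knife or|
|top lion   |

Derivation:
Line 1: ['fast', 'are'] (min_width=8, slack=3)
Line 2: ['festival', 'up'] (min_width=11, slack=0)
Line 3: ['play', 'island'] (min_width=11, slack=0)
Line 4: ['or', 'knife', 'or'] (min_width=11, slack=0)
Line 5: ['top', 'lion'] (min_width=8, slack=3)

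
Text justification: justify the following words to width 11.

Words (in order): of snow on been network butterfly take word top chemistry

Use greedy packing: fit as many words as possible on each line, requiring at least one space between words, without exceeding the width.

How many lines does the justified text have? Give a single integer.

Answer: 7

Derivation:
Line 1: ['of', 'snow', 'on'] (min_width=10, slack=1)
Line 2: ['been'] (min_width=4, slack=7)
Line 3: ['network'] (min_width=7, slack=4)
Line 4: ['butterfly'] (min_width=9, slack=2)
Line 5: ['take', 'word'] (min_width=9, slack=2)
Line 6: ['top'] (min_width=3, slack=8)
Line 7: ['chemistry'] (min_width=9, slack=2)
Total lines: 7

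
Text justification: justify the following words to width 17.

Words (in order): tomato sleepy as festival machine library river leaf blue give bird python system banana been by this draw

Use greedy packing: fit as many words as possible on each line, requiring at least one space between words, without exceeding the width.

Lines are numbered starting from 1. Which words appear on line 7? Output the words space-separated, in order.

Line 1: ['tomato', 'sleepy', 'as'] (min_width=16, slack=1)
Line 2: ['festival', 'machine'] (min_width=16, slack=1)
Line 3: ['library', 'river'] (min_width=13, slack=4)
Line 4: ['leaf', 'blue', 'give'] (min_width=14, slack=3)
Line 5: ['bird', 'python'] (min_width=11, slack=6)
Line 6: ['system', 'banana'] (min_width=13, slack=4)
Line 7: ['been', 'by', 'this', 'draw'] (min_width=17, slack=0)

Answer: been by this draw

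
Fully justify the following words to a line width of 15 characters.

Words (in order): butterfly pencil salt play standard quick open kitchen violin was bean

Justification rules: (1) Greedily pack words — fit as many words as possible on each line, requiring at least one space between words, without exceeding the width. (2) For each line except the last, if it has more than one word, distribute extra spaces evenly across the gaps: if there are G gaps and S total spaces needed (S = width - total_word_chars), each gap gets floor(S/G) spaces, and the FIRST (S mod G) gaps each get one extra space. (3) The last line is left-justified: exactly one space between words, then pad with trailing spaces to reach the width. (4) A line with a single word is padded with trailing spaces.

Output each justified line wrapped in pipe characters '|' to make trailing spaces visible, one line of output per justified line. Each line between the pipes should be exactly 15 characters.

Line 1: ['butterfly'] (min_width=9, slack=6)
Line 2: ['pencil', 'salt'] (min_width=11, slack=4)
Line 3: ['play', 'standard'] (min_width=13, slack=2)
Line 4: ['quick', 'open'] (min_width=10, slack=5)
Line 5: ['kitchen', 'violin'] (min_width=14, slack=1)
Line 6: ['was', 'bean'] (min_width=8, slack=7)

Answer: |butterfly      |
|pencil     salt|
|play   standard|
|quick      open|
|kitchen  violin|
|was bean       |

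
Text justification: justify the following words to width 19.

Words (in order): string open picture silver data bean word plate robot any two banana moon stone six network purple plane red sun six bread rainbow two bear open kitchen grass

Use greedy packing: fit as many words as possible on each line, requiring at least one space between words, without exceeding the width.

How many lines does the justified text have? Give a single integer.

Line 1: ['string', 'open', 'picture'] (min_width=19, slack=0)
Line 2: ['silver', 'data', 'bean'] (min_width=16, slack=3)
Line 3: ['word', 'plate', 'robot'] (min_width=16, slack=3)
Line 4: ['any', 'two', 'banana', 'moon'] (min_width=19, slack=0)
Line 5: ['stone', 'six', 'network'] (min_width=17, slack=2)
Line 6: ['purple', 'plane', 'red'] (min_width=16, slack=3)
Line 7: ['sun', 'six', 'bread'] (min_width=13, slack=6)
Line 8: ['rainbow', 'two', 'bear'] (min_width=16, slack=3)
Line 9: ['open', 'kitchen', 'grass'] (min_width=18, slack=1)
Total lines: 9

Answer: 9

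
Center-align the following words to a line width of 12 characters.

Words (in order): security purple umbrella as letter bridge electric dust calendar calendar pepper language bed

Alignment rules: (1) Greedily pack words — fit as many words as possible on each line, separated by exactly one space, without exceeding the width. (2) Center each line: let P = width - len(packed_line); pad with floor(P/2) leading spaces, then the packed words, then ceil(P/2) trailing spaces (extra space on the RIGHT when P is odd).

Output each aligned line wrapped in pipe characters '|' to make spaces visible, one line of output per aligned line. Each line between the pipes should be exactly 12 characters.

Line 1: ['security'] (min_width=8, slack=4)
Line 2: ['purple'] (min_width=6, slack=6)
Line 3: ['umbrella', 'as'] (min_width=11, slack=1)
Line 4: ['letter'] (min_width=6, slack=6)
Line 5: ['bridge'] (min_width=6, slack=6)
Line 6: ['electric'] (min_width=8, slack=4)
Line 7: ['dust'] (min_width=4, slack=8)
Line 8: ['calendar'] (min_width=8, slack=4)
Line 9: ['calendar'] (min_width=8, slack=4)
Line 10: ['pepper'] (min_width=6, slack=6)
Line 11: ['language', 'bed'] (min_width=12, slack=0)

Answer: |  security  |
|   purple   |
|umbrella as |
|   letter   |
|   bridge   |
|  electric  |
|    dust    |
|  calendar  |
|  calendar  |
|   pepper   |
|language bed|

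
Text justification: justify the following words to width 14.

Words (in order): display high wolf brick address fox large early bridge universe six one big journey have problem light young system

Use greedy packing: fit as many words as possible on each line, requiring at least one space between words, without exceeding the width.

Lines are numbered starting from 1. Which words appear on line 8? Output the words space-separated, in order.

Answer: journey have

Derivation:
Line 1: ['display', 'high'] (min_width=12, slack=2)
Line 2: ['wolf', 'brick'] (min_width=10, slack=4)
Line 3: ['address', 'fox'] (min_width=11, slack=3)
Line 4: ['large', 'early'] (min_width=11, slack=3)
Line 5: ['bridge'] (min_width=6, slack=8)
Line 6: ['universe', 'six'] (min_width=12, slack=2)
Line 7: ['one', 'big'] (min_width=7, slack=7)
Line 8: ['journey', 'have'] (min_width=12, slack=2)
Line 9: ['problem', 'light'] (min_width=13, slack=1)
Line 10: ['young', 'system'] (min_width=12, slack=2)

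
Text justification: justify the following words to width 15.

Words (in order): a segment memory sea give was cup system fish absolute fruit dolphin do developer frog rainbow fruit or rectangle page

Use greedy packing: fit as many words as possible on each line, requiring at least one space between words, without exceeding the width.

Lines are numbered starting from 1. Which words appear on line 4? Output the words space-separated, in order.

Line 1: ['a', 'segment'] (min_width=9, slack=6)
Line 2: ['memory', 'sea', 'give'] (min_width=15, slack=0)
Line 3: ['was', 'cup', 'system'] (min_width=14, slack=1)
Line 4: ['fish', 'absolute'] (min_width=13, slack=2)
Line 5: ['fruit', 'dolphin'] (min_width=13, slack=2)
Line 6: ['do', 'developer'] (min_width=12, slack=3)
Line 7: ['frog', 'rainbow'] (min_width=12, slack=3)
Line 8: ['fruit', 'or'] (min_width=8, slack=7)
Line 9: ['rectangle', 'page'] (min_width=14, slack=1)

Answer: fish absolute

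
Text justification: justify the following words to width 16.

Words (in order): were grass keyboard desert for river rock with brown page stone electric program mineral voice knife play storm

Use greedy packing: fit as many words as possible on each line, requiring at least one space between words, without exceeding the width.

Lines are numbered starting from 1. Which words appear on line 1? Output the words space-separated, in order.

Answer: were grass

Derivation:
Line 1: ['were', 'grass'] (min_width=10, slack=6)
Line 2: ['keyboard', 'desert'] (min_width=15, slack=1)
Line 3: ['for', 'river', 'rock'] (min_width=14, slack=2)
Line 4: ['with', 'brown', 'page'] (min_width=15, slack=1)
Line 5: ['stone', 'electric'] (min_width=14, slack=2)
Line 6: ['program', 'mineral'] (min_width=15, slack=1)
Line 7: ['voice', 'knife', 'play'] (min_width=16, slack=0)
Line 8: ['storm'] (min_width=5, slack=11)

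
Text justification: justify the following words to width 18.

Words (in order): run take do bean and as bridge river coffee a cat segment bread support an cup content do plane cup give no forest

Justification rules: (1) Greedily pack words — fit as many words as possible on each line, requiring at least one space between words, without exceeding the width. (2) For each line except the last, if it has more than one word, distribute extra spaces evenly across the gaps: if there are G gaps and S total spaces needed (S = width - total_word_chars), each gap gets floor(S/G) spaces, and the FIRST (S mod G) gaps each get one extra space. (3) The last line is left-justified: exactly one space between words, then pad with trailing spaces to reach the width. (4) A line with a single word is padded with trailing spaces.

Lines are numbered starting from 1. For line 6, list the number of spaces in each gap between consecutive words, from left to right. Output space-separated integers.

Line 1: ['run', 'take', 'do', 'bean'] (min_width=16, slack=2)
Line 2: ['and', 'as', 'bridge'] (min_width=13, slack=5)
Line 3: ['river', 'coffee', 'a', 'cat'] (min_width=18, slack=0)
Line 4: ['segment', 'bread'] (min_width=13, slack=5)
Line 5: ['support', 'an', 'cup'] (min_width=14, slack=4)
Line 6: ['content', 'do', 'plane'] (min_width=16, slack=2)
Line 7: ['cup', 'give', 'no', 'forest'] (min_width=18, slack=0)

Answer: 2 2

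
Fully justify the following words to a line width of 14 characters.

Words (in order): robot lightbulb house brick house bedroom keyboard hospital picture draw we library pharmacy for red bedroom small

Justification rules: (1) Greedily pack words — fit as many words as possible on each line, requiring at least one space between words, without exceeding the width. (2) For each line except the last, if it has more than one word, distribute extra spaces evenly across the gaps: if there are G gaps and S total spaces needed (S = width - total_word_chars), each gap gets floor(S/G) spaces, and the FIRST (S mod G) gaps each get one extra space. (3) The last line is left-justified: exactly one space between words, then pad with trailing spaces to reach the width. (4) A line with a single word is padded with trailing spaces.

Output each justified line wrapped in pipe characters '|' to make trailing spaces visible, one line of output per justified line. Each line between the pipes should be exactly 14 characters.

Line 1: ['robot'] (min_width=5, slack=9)
Line 2: ['lightbulb'] (min_width=9, slack=5)
Line 3: ['house', 'brick'] (min_width=11, slack=3)
Line 4: ['house', 'bedroom'] (min_width=13, slack=1)
Line 5: ['keyboard'] (min_width=8, slack=6)
Line 6: ['hospital'] (min_width=8, slack=6)
Line 7: ['picture', 'draw'] (min_width=12, slack=2)
Line 8: ['we', 'library'] (min_width=10, slack=4)
Line 9: ['pharmacy', 'for'] (min_width=12, slack=2)
Line 10: ['red', 'bedroom'] (min_width=11, slack=3)
Line 11: ['small'] (min_width=5, slack=9)

Answer: |robot         |
|lightbulb     |
|house    brick|
|house  bedroom|
|keyboard      |
|hospital      |
|picture   draw|
|we     library|
|pharmacy   for|
|red    bedroom|
|small         |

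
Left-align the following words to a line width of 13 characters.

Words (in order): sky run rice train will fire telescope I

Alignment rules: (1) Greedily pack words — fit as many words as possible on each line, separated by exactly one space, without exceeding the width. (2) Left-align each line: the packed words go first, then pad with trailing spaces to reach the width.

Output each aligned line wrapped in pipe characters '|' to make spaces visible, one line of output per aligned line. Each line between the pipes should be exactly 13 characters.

Answer: |sky run rice |
|train will   |
|fire         |
|telescope I  |

Derivation:
Line 1: ['sky', 'run', 'rice'] (min_width=12, slack=1)
Line 2: ['train', 'will'] (min_width=10, slack=3)
Line 3: ['fire'] (min_width=4, slack=9)
Line 4: ['telescope', 'I'] (min_width=11, slack=2)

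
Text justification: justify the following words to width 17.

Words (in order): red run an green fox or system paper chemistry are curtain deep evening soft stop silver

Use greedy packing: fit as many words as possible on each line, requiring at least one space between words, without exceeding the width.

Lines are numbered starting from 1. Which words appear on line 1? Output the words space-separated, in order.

Line 1: ['red', 'run', 'an', 'green'] (min_width=16, slack=1)
Line 2: ['fox', 'or', 'system'] (min_width=13, slack=4)
Line 3: ['paper', 'chemistry'] (min_width=15, slack=2)
Line 4: ['are', 'curtain', 'deep'] (min_width=16, slack=1)
Line 5: ['evening', 'soft', 'stop'] (min_width=17, slack=0)
Line 6: ['silver'] (min_width=6, slack=11)

Answer: red run an green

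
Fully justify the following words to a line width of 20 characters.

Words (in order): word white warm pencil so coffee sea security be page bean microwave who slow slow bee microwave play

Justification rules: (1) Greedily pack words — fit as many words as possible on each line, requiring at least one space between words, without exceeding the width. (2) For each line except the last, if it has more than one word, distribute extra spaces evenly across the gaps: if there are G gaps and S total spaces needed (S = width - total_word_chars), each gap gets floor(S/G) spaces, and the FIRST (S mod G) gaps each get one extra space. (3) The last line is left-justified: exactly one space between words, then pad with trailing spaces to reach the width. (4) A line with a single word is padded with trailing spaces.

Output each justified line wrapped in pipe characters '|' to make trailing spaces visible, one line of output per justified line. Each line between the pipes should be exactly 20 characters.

Answer: |word    white   warm|
|pencil so coffee sea|
|security   be   page|
|bean  microwave  who|
|slow     slow    bee|
|microwave play      |

Derivation:
Line 1: ['word', 'white', 'warm'] (min_width=15, slack=5)
Line 2: ['pencil', 'so', 'coffee', 'sea'] (min_width=20, slack=0)
Line 3: ['security', 'be', 'page'] (min_width=16, slack=4)
Line 4: ['bean', 'microwave', 'who'] (min_width=18, slack=2)
Line 5: ['slow', 'slow', 'bee'] (min_width=13, slack=7)
Line 6: ['microwave', 'play'] (min_width=14, slack=6)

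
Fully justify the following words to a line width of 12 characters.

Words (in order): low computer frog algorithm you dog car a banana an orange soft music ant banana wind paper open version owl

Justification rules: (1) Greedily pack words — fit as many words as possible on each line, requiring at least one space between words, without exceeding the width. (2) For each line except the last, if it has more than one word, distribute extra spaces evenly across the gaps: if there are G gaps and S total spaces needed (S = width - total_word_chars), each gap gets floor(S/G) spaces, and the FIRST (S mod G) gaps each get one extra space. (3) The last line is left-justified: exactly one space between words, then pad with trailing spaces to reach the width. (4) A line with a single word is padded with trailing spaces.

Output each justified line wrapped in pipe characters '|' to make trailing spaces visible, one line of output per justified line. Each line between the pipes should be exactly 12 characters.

Answer: |low computer|
|frog        |
|algorithm   |
|you  dog car|
|a  banana an|
|orange  soft|
|music    ant|
|banana  wind|
|paper   open|
|version owl |

Derivation:
Line 1: ['low', 'computer'] (min_width=12, slack=0)
Line 2: ['frog'] (min_width=4, slack=8)
Line 3: ['algorithm'] (min_width=9, slack=3)
Line 4: ['you', 'dog', 'car'] (min_width=11, slack=1)
Line 5: ['a', 'banana', 'an'] (min_width=11, slack=1)
Line 6: ['orange', 'soft'] (min_width=11, slack=1)
Line 7: ['music', 'ant'] (min_width=9, slack=3)
Line 8: ['banana', 'wind'] (min_width=11, slack=1)
Line 9: ['paper', 'open'] (min_width=10, slack=2)
Line 10: ['version', 'owl'] (min_width=11, slack=1)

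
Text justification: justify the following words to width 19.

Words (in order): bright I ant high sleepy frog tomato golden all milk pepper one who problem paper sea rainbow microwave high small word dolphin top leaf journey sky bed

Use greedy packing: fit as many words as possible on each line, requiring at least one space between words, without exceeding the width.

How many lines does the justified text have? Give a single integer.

Answer: 9

Derivation:
Line 1: ['bright', 'I', 'ant', 'high'] (min_width=17, slack=2)
Line 2: ['sleepy', 'frog', 'tomato'] (min_width=18, slack=1)
Line 3: ['golden', 'all', 'milk'] (min_width=15, slack=4)
Line 4: ['pepper', 'one', 'who'] (min_width=14, slack=5)
Line 5: ['problem', 'paper', 'sea'] (min_width=17, slack=2)
Line 6: ['rainbow', 'microwave'] (min_width=17, slack=2)
Line 7: ['high', 'small', 'word'] (min_width=15, slack=4)
Line 8: ['dolphin', 'top', 'leaf'] (min_width=16, slack=3)
Line 9: ['journey', 'sky', 'bed'] (min_width=15, slack=4)
Total lines: 9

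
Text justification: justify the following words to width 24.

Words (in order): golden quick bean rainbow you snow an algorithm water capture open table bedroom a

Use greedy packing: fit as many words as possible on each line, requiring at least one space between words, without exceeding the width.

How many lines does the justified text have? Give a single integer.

Answer: 4

Derivation:
Line 1: ['golden', 'quick', 'bean'] (min_width=17, slack=7)
Line 2: ['rainbow', 'you', 'snow', 'an'] (min_width=19, slack=5)
Line 3: ['algorithm', 'water', 'capture'] (min_width=23, slack=1)
Line 4: ['open', 'table', 'bedroom', 'a'] (min_width=20, slack=4)
Total lines: 4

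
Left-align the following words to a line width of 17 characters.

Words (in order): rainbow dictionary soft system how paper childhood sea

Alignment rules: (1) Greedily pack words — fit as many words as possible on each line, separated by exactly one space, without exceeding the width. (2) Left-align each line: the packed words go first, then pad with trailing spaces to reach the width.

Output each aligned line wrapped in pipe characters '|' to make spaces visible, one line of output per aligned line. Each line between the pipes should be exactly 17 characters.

Line 1: ['rainbow'] (min_width=7, slack=10)
Line 2: ['dictionary', 'soft'] (min_width=15, slack=2)
Line 3: ['system', 'how', 'paper'] (min_width=16, slack=1)
Line 4: ['childhood', 'sea'] (min_width=13, slack=4)

Answer: |rainbow          |
|dictionary soft  |
|system how paper |
|childhood sea    |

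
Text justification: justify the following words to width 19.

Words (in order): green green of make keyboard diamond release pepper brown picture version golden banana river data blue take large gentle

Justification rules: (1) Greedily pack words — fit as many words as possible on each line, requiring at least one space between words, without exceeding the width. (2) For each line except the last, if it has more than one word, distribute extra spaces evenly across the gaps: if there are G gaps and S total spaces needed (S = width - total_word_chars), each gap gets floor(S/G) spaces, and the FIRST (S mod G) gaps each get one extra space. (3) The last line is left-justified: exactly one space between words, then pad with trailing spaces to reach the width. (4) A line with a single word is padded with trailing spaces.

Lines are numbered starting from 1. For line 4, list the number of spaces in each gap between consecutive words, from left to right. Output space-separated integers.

Answer: 7

Derivation:
Line 1: ['green', 'green', 'of', 'make'] (min_width=19, slack=0)
Line 2: ['keyboard', 'diamond'] (min_width=16, slack=3)
Line 3: ['release', 'pepper'] (min_width=14, slack=5)
Line 4: ['brown', 'picture'] (min_width=13, slack=6)
Line 5: ['version', 'golden'] (min_width=14, slack=5)
Line 6: ['banana', 'river', 'data'] (min_width=17, slack=2)
Line 7: ['blue', 'take', 'large'] (min_width=15, slack=4)
Line 8: ['gentle'] (min_width=6, slack=13)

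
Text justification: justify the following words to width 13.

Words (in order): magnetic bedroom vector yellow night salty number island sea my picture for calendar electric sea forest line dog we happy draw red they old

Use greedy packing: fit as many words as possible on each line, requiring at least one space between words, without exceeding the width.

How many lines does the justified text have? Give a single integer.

Line 1: ['magnetic'] (min_width=8, slack=5)
Line 2: ['bedroom'] (min_width=7, slack=6)
Line 3: ['vector', 'yellow'] (min_width=13, slack=0)
Line 4: ['night', 'salty'] (min_width=11, slack=2)
Line 5: ['number', 'island'] (min_width=13, slack=0)
Line 6: ['sea', 'my'] (min_width=6, slack=7)
Line 7: ['picture', 'for'] (min_width=11, slack=2)
Line 8: ['calendar'] (min_width=8, slack=5)
Line 9: ['electric', 'sea'] (min_width=12, slack=1)
Line 10: ['forest', 'line'] (min_width=11, slack=2)
Line 11: ['dog', 'we', 'happy'] (min_width=12, slack=1)
Line 12: ['draw', 'red', 'they'] (min_width=13, slack=0)
Line 13: ['old'] (min_width=3, slack=10)
Total lines: 13

Answer: 13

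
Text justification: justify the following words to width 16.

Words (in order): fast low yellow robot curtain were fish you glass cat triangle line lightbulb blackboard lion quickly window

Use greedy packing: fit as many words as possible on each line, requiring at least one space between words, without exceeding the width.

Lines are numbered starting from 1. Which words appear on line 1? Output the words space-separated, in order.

Answer: fast low yellow

Derivation:
Line 1: ['fast', 'low', 'yellow'] (min_width=15, slack=1)
Line 2: ['robot', 'curtain'] (min_width=13, slack=3)
Line 3: ['were', 'fish', 'you'] (min_width=13, slack=3)
Line 4: ['glass', 'cat'] (min_width=9, slack=7)
Line 5: ['triangle', 'line'] (min_width=13, slack=3)
Line 6: ['lightbulb'] (min_width=9, slack=7)
Line 7: ['blackboard', 'lion'] (min_width=15, slack=1)
Line 8: ['quickly', 'window'] (min_width=14, slack=2)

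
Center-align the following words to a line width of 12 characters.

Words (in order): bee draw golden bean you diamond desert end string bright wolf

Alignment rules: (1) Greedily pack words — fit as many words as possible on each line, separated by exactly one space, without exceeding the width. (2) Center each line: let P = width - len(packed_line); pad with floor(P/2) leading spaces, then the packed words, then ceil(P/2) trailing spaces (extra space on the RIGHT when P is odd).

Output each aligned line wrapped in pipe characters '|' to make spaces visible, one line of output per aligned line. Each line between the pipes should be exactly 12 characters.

Answer: |  bee draw  |
|golden bean |
|you diamond |
| desert end |
|   string   |
|bright wolf |

Derivation:
Line 1: ['bee', 'draw'] (min_width=8, slack=4)
Line 2: ['golden', 'bean'] (min_width=11, slack=1)
Line 3: ['you', 'diamond'] (min_width=11, slack=1)
Line 4: ['desert', 'end'] (min_width=10, slack=2)
Line 5: ['string'] (min_width=6, slack=6)
Line 6: ['bright', 'wolf'] (min_width=11, slack=1)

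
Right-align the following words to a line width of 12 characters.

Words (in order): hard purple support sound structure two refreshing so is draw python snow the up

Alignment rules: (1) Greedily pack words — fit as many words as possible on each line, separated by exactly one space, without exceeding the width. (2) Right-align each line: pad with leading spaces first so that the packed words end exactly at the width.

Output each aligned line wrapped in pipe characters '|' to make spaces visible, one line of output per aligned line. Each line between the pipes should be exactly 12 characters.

Line 1: ['hard', 'purple'] (min_width=11, slack=1)
Line 2: ['support'] (min_width=7, slack=5)
Line 3: ['sound'] (min_width=5, slack=7)
Line 4: ['structure'] (min_width=9, slack=3)
Line 5: ['two'] (min_width=3, slack=9)
Line 6: ['refreshing'] (min_width=10, slack=2)
Line 7: ['so', 'is', 'draw'] (min_width=10, slack=2)
Line 8: ['python', 'snow'] (min_width=11, slack=1)
Line 9: ['the', 'up'] (min_width=6, slack=6)

Answer: | hard purple|
|     support|
|       sound|
|   structure|
|         two|
|  refreshing|
|  so is draw|
| python snow|
|      the up|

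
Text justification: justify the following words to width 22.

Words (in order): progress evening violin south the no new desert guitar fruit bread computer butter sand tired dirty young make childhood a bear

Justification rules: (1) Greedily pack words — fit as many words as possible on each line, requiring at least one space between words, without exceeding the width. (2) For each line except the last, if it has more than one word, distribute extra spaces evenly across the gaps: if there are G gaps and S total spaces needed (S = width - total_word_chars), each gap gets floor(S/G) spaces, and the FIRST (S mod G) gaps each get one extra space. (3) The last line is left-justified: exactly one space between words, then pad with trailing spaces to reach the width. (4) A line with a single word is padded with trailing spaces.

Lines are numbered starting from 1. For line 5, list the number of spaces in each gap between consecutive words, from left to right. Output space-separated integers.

Line 1: ['progress', 'evening'] (min_width=16, slack=6)
Line 2: ['violin', 'south', 'the', 'no'] (min_width=19, slack=3)
Line 3: ['new', 'desert', 'guitar'] (min_width=17, slack=5)
Line 4: ['fruit', 'bread', 'computer'] (min_width=20, slack=2)
Line 5: ['butter', 'sand', 'tired'] (min_width=17, slack=5)
Line 6: ['dirty', 'young', 'make'] (min_width=16, slack=6)
Line 7: ['childhood', 'a', 'bear'] (min_width=16, slack=6)

Answer: 4 3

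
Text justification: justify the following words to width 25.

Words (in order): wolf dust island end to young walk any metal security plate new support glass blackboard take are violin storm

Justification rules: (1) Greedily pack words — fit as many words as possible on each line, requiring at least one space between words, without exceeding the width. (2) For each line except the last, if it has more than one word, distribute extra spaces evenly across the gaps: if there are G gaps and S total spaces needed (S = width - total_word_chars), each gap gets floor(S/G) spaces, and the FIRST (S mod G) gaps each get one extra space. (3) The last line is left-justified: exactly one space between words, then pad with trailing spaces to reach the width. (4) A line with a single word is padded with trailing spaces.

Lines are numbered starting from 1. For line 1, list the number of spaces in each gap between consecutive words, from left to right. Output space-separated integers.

Answer: 2 2 1 1

Derivation:
Line 1: ['wolf', 'dust', 'island', 'end', 'to'] (min_width=23, slack=2)
Line 2: ['young', 'walk', 'any', 'metal'] (min_width=20, slack=5)
Line 3: ['security', 'plate', 'new'] (min_width=18, slack=7)
Line 4: ['support', 'glass', 'blackboard'] (min_width=24, slack=1)
Line 5: ['take', 'are', 'violin', 'storm'] (min_width=21, slack=4)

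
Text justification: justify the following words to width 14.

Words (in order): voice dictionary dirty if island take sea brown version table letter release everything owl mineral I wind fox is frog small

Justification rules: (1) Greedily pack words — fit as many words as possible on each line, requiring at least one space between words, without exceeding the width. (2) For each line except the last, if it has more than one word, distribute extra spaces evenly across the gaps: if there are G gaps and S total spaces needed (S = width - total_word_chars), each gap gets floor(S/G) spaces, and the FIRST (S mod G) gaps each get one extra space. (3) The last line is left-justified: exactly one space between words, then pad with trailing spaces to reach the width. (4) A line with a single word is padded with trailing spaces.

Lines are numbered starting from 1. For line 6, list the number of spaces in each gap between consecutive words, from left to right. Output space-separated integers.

Line 1: ['voice'] (min_width=5, slack=9)
Line 2: ['dictionary'] (min_width=10, slack=4)
Line 3: ['dirty', 'if'] (min_width=8, slack=6)
Line 4: ['island', 'take'] (min_width=11, slack=3)
Line 5: ['sea', 'brown'] (min_width=9, slack=5)
Line 6: ['version', 'table'] (min_width=13, slack=1)
Line 7: ['letter', 'release'] (min_width=14, slack=0)
Line 8: ['everything', 'owl'] (min_width=14, slack=0)
Line 9: ['mineral', 'I', 'wind'] (min_width=14, slack=0)
Line 10: ['fox', 'is', 'frog'] (min_width=11, slack=3)
Line 11: ['small'] (min_width=5, slack=9)

Answer: 2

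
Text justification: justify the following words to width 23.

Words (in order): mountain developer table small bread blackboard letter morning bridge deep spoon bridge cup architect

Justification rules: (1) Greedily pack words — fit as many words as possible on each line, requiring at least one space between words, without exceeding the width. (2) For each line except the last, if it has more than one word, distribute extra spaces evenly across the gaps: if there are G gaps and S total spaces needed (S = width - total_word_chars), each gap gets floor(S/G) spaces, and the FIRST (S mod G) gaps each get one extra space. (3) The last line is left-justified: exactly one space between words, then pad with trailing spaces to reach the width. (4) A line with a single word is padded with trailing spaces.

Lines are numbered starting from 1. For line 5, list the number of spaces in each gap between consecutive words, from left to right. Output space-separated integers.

Answer: 5 4

Derivation:
Line 1: ['mountain', 'developer'] (min_width=18, slack=5)
Line 2: ['table', 'small', 'bread'] (min_width=17, slack=6)
Line 3: ['blackboard', 'letter'] (min_width=17, slack=6)
Line 4: ['morning', 'bridge', 'deep'] (min_width=19, slack=4)
Line 5: ['spoon', 'bridge', 'cup'] (min_width=16, slack=7)
Line 6: ['architect'] (min_width=9, slack=14)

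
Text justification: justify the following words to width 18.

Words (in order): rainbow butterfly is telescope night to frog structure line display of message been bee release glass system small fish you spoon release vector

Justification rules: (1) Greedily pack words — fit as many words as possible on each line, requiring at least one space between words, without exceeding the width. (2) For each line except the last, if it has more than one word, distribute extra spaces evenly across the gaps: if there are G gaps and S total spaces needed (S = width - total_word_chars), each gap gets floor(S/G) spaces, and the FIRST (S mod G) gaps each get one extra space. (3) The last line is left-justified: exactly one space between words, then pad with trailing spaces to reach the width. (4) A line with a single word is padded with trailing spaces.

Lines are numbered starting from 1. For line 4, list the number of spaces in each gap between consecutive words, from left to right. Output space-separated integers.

Answer: 3 2

Derivation:
Line 1: ['rainbow', 'butterfly'] (min_width=17, slack=1)
Line 2: ['is', 'telescope', 'night'] (min_width=18, slack=0)
Line 3: ['to', 'frog', 'structure'] (min_width=17, slack=1)
Line 4: ['line', 'display', 'of'] (min_width=15, slack=3)
Line 5: ['message', 'been', 'bee'] (min_width=16, slack=2)
Line 6: ['release', 'glass'] (min_width=13, slack=5)
Line 7: ['system', 'small', 'fish'] (min_width=17, slack=1)
Line 8: ['you', 'spoon', 'release'] (min_width=17, slack=1)
Line 9: ['vector'] (min_width=6, slack=12)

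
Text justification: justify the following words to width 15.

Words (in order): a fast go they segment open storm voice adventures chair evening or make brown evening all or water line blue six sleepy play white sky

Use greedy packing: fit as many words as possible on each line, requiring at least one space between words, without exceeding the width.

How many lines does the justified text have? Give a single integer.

Answer: 10

Derivation:
Line 1: ['a', 'fast', 'go', 'they'] (min_width=14, slack=1)
Line 2: ['segment', 'open'] (min_width=12, slack=3)
Line 3: ['storm', 'voice'] (min_width=11, slack=4)
Line 4: ['adventures'] (min_width=10, slack=5)
Line 5: ['chair', 'evening'] (min_width=13, slack=2)
Line 6: ['or', 'make', 'brown'] (min_width=13, slack=2)
Line 7: ['evening', 'all', 'or'] (min_width=14, slack=1)
Line 8: ['water', 'line', 'blue'] (min_width=15, slack=0)
Line 9: ['six', 'sleepy', 'play'] (min_width=15, slack=0)
Line 10: ['white', 'sky'] (min_width=9, slack=6)
Total lines: 10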